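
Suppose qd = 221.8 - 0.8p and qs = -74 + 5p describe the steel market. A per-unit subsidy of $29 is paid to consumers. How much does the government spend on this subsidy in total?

Government cost = $5829

Pre-subsidy: 221.8 - 0.8p = -74 + 5p gives p* = 51, q* = 181.
With the rebate, buyers effectively pay pb = ps − 29, where ps is the price sellers receive.
Demand in terms of ps becomes qd = 221.8 − 0.8(ps − 29) = 245 - 0.8ps. Setting this equal to supply: 245 - 0.8ps = -74 + 5ps, so ps = 55.
Buyers pay pb = 55 − 29 = 26; q' = -74 + 5·55 = 201.
Government outlay = subsidy × quantity = 29 × 201 = 5829.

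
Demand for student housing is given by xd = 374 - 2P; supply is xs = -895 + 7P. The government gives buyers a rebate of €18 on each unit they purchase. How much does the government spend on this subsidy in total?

Pre-subsidy: 374 - 2P = -895 + 7P gives P* = 141, x* = 92.
With the rebate, buyers effectively pay Pb = Ps − 18, where Ps is the price sellers receive.
Demand in terms of Ps becomes xd = 374 − 2(Ps − 18) = 410 - 2Ps. Setting this equal to supply: 410 - 2Ps = -895 + 7Ps, so Ps = 145.
Buyers pay Pb = 145 − 18 = 127; x' = -895 + 7·145 = 120.
Government outlay = subsidy × quantity = 18 × 120 = 2160.

Government cost = €2160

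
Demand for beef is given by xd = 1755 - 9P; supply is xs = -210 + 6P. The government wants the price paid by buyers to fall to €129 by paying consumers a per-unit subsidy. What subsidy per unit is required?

At a buyer price of 129, quantity demanded is 1755 − 9·129 = 594.
Sellers supply 594 only when they receive Ps with -210 + 6·Ps = 594, i.e. Ps = 134.
s = Ps − Pb = 134 − 129 = 5.

Required subsidy s = €5 per unit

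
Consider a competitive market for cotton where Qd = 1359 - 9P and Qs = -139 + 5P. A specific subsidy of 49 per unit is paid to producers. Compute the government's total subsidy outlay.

Pre-subsidy: 1359 - 9P = -139 + 5P gives P* = 107, Q* = 396.
With the subsidy, sellers receive Ps = Pb + 49 for each unit, where Pb is the price buyers pay.
Supply in terms of Pb becomes Qs = -139 + 5(Pb + 49) = 106 + 5Pb. Setting this equal to demand: 1359 - 9Pb = 106 + 5Pb, so Pb = 89.5.
Sellers receive Ps = 89.5 + 49 = 138.5; Q' = 1359 − 9·89.5 = 553.5.
Government outlay = subsidy × quantity = 49 × 553.5 = 27121.5.

Government cost = 27121.5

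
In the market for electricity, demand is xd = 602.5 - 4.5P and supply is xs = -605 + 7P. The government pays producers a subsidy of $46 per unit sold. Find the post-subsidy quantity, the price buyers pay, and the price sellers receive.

x' = 256; buyers pay $77; sellers receive $123

Pre-subsidy: 602.5 - 4.5P = -605 + 7P gives P* = 105, x* = 130.
With the subsidy, sellers receive Ps = Pb + 46 for each unit, where Pb is the price buyers pay.
Supply in terms of Pb becomes xs = -605 + 7(Pb + 46) = -283 + 7Pb. Setting this equal to demand: 602.5 - 4.5Pb = -283 + 7Pb, so Pb = 77.
Sellers receive Ps = 77 + 46 = 123; x' = 602.5 − 4.5·77 = 256.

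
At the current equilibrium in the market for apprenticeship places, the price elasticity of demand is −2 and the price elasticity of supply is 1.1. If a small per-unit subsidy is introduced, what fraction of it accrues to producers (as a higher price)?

Producer share = 20/31

For a small subsidy around the equilibrium, the benefit split depends on the relative slopes, which at a point are proportional to the elasticities.
Buyer share = εs/(εs + |εd|) = 1.1/(1.1 + 2) = 11/31; seller share = |εd|/(εs + |εd|) = 20/31.
So producers capture 20/31 of the subsidy.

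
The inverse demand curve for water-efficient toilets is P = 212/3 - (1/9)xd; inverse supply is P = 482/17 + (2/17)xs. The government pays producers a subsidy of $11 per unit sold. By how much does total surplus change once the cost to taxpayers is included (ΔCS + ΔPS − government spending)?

Pre-subsidy: 212/3 - (1/9)x = 482/17 + (2/17)x gives x* = 6474/35 and P* = 1754/35.
With the subsidy, sellers receive Ps = Pb + 11 for each unit, where Pb is the price buyers pay.
On the curves, Pb = 212/3 - (1/9)x and Ps = 482/17 + (2/17)x; the wedge Ps − Pb = 11 gives 482/17 + (2/17)x − (212/3 - (1/9)x) = 11, so x' = 8157/35.
Then Pb = 212/3 − (1/9)·(8157/35) = 1567/35 and Ps = 482/17 + (2/17)·(8157/35) = 1952/35.
ΔCS = ½(6474/35 + 8157/35)(1754/35 − 1567/35) = 2735997/2450; ΔPS = ½(6474/35 + 8157/35)(1952/35 − 1754/35) = 1448469/1225.
Government spending = 11 × 8157/35 = 89727/35.
Net change = 2735997/2450 + 1448469/1225 − 89727/35 = -18513/70. The loss equals the DWL triangle ½·11·1683/35.

Net change in total surplus = -18513/70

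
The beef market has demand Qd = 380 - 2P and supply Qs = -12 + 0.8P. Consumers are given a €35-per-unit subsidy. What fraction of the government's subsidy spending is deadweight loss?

DWL / government spending = 1/12

Pre-subsidy: 380 - 2P = -12 + 0.8P gives P* = 140, Q* = 100.
With the rebate, buyers effectively pay Pb = Ps − 35, where Ps is the price sellers receive.
Demand in terms of Ps becomes Qd = 380 − 2(Ps − 35) = 450 - 2Ps. Setting this equal to supply: 450 - 2Ps = -12 + 0.8Ps, so Ps = 165.
Buyers pay Pb = 165 − 35 = 130; Q' = -12 + 0.8·165 = 120.
ΔCS = ½(100 + 120)(140 − 130) = 1100; ΔPS = ½(100 + 120)(165 − 140) = 2750.
Government spending = 35 × 120 = 4200.
DWL = ½ × 35 × (120 − 100) = 350; fraction = 350 / 4200 = 1/12.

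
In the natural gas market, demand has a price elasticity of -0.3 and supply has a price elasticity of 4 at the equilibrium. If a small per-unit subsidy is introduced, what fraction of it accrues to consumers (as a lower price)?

For a small subsidy around the equilibrium, the benefit split depends on the relative slopes, which at a point are proportional to the elasticities.
Buyer share = εs/(εs + |εd|) = 4/(4 + 0.3) = 40/43; seller share = |εd|/(εs + |εd|) = 3/43.

Consumer share = 40/43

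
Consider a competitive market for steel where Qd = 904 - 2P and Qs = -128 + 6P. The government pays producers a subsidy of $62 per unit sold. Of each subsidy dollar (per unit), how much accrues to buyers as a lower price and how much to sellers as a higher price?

Buyers gain $46.5 per unit; sellers gain $15.5 per unit

Pre-subsidy: 904 - 2P = -128 + 6P gives P* = 129, Q* = 646.
With the subsidy, sellers receive Ps = Pb + 62 for each unit, where Pb is the price buyers pay.
Supply in terms of Pb becomes Qs = -128 + 6(Pb + 62) = 244 + 6Pb. Setting this equal to demand: 904 - 2Pb = 244 + 6Pb, so Pb = 82.5.
Sellers receive Ps = 82.5 + 62 = 144.5; Q' = 904 − 2·82.5 = 739.
Buyers' price falls by P* − Pb = 129 − 82.5 = 46.5; sellers' price rises by Ps − P* = 144.5 − 129 = 15.5.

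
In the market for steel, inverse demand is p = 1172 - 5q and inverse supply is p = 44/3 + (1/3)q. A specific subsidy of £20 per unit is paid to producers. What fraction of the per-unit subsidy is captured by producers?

Pre-subsidy: 1172 - 5q = 44/3 + (1/3)q gives q* = 217 and p* = 87.
With the subsidy, sellers receive ps = pb + 20 for each unit, where pb is the price buyers pay.
On the curves, pb = 1172 - 5q and ps = 44/3 + (1/3)q; the wedge ps − pb = 20 gives 44/3 + (1/3)q − (1172 - 5q) = 20, so q' = 220.75.
Then pb = 1172 − 5·220.75 = 68.25 and ps = 44/3 + (1/3)·220.75 = 88.25.
Buyers' price falls by p* − pb = 87 − 68.25 = 18.75; sellers' price rises by ps − p* = 88.25 − 87 = 1.25.
So producers capture 1.25/20 = 0.0625 of each unit of subsidy.

Producer share = 0.0625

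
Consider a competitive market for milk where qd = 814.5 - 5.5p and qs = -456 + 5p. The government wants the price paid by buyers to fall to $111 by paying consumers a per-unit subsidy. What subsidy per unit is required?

At a buyer price of 111, quantity demanded is 814.5 − 5.5·111 = 204.
Sellers supply 204 only when they receive ps with -456 + 5·ps = 204, i.e. ps = 132.
s = ps − pb = 132 − 111 = 21.

Required subsidy s = $21 per unit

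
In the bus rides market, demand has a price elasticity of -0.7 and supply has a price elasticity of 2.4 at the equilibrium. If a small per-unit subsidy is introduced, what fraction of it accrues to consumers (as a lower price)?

Consumer share = 24/31

For a small subsidy around the equilibrium, the benefit split depends on the relative slopes, which at a point are proportional to the elasticities.
Buyer share = εs/(εs + |εd|) = 2.4/(2.4 + 0.7) = 24/31; seller share = |εd|/(εs + |εd|) = 7/31.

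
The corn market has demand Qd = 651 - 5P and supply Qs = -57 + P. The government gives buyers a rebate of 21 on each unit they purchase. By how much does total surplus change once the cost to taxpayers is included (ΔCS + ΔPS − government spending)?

Pre-subsidy: 651 - 5P = -57 + P gives P* = 118, Q* = 61.
With the rebate, buyers effectively pay Pb = Ps − 21, where Ps is the price sellers receive.
Demand in terms of Ps becomes Qd = 651 − 5(Ps − 21) = 756 - 5Ps. Setting this equal to supply: 756 - 5Ps = -57 + Ps, so Ps = 135.5.
Buyers pay Pb = 135.5 − 21 = 114.5; Q' = -57 + 1·135.5 = 78.5.
ΔCS = ½(61 + 78.5)(118 − 114.5) = 244.125; ΔPS = ½(61 + 78.5)(135.5 − 118) = 1220.625.
Government spending = 21 × 78.5 = 1648.5.
Net change = 244.125 + 1220.625 − 1648.5 = -183.75. The loss equals the DWL triangle ½·21·17.5.

Net change in total surplus = -183.75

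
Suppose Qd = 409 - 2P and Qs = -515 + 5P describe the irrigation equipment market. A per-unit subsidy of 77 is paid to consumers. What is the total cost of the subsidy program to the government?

Government cost = 19635

Pre-subsidy: 409 - 2P = -515 + 5P gives P* = 132, Q* = 145.
With the rebate, buyers effectively pay Pb = Ps − 77, where Ps is the price sellers receive.
Demand in terms of Ps becomes Qd = 409 − 2(Ps − 77) = 563 - 2Ps. Setting this equal to supply: 563 - 2Ps = -515 + 5Ps, so Ps = 154.
Buyers pay Pb = 154 − 77 = 77; Q' = -515 + 5·154 = 255.
Government outlay = subsidy × quantity = 77 × 255 = 19635.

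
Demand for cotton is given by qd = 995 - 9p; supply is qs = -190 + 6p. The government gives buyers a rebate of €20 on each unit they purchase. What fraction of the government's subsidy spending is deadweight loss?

DWL / government spending = 9/89

Pre-subsidy: 995 - 9p = -190 + 6p gives p* = 79, q* = 284.
With the rebate, buyers effectively pay pb = ps − 20, where ps is the price sellers receive.
Demand in terms of ps becomes qd = 995 − 9(ps − 20) = 1175 - 9ps. Setting this equal to supply: 1175 - 9ps = -190 + 6ps, so ps = 91.
Buyers pay pb = 91 − 20 = 71; q' = -190 + 6·91 = 356.
ΔCS = ½(284 + 356)(79 − 71) = 2560; ΔPS = ½(284 + 356)(91 − 79) = 3840.
Government spending = 20 × 356 = 7120.
DWL = ½ × 20 × (356 − 284) = 720; fraction = 720 / 7120 = 9/89.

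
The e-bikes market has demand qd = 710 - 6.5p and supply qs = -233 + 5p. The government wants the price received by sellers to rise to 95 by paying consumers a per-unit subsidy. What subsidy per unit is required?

Required subsidy s = 23 per unit

At a seller price of 95, quantity supplied is -233 + 5·95 = 242.
Buyers absorb 242 only when they pay pb with 710 − 6.5·pb = 242, i.e. pb = 72.
s = ps − pb = 95 − 72 = 23.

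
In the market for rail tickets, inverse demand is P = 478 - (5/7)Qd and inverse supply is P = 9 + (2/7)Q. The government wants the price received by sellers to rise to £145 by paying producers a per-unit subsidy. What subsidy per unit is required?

At a seller price of 145, quantity supplied is -31.5 + 3.5·145 = 476.
Buyers absorb 476 only when they pay Pb = 478 − (5/7)·476 = 138.
s = Ps − Pb = 145 − 138 = 7.

Required subsidy s = £7 per unit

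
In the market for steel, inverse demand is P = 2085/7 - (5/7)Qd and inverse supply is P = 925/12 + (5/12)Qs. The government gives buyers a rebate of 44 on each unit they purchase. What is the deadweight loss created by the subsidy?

Deadweight loss = 81312/95

Pre-subsidy: 2085/7 - (5/7)Q = 925/12 + (5/12)Q gives Q* = 3709/19 and P* = 3010/19.
With the rebate, buyers effectively pay Pb = Ps − 44, where Ps is the price sellers receive.
On the curves, Pb = 2085/7 - (5/7)Q and Ps = 925/12 + (5/12)Q; the wedge Ps − Pb = 44 gives 925/12 + (5/12)Q − (2085/7 - (5/7)Q) = 44, so Q' = 22241/95.
Then Pb = 2085/7 − (5/7)·(22241/95) = 2482/19 and Ps = 925/12 + (5/12)·(22241/95) = 3318/19.
The subsidy expands output by 22241/95 − 3709/19 = 3696/95 past the efficient level; on those units the gap between marginal cost and willingness to pay runs from 0 up to 44.
DWL = ½ × 44 × 3696/95 = 81312/95.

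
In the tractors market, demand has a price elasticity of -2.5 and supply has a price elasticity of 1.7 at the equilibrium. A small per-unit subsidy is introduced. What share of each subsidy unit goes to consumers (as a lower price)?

For a small subsidy around the equilibrium, the benefit split depends on the relative slopes, which at a point are proportional to the elasticities.
Buyer share = εs/(εs + |εd|) = 1.7/(1.7 + 2.5) = 17/42; seller share = |εd|/(εs + |εd|) = 25/42.

Consumer share = 17/42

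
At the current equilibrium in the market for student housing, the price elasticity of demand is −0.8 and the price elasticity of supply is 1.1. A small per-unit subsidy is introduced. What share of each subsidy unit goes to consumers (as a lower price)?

For a small subsidy around the equilibrium, the benefit split depends on the relative slopes, which at a point are proportional to the elasticities.
Buyer share = εs/(εs + |εd|) = 1.1/(1.1 + 0.8) = 11/19; seller share = |εd|/(εs + |εd|) = 8/19.

Consumer share = 11/19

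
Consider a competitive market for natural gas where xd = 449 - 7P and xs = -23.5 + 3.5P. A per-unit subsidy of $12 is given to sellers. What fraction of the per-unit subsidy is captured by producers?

Producer share = 2/3

Pre-subsidy: 449 - 7P = -23.5 + 3.5P gives P* = 45, x* = 134.
With the subsidy, sellers receive Ps = Pb + 12 for each unit, where Pb is the price buyers pay.
Supply in terms of Pb becomes xs = -23.5 + 3.5(Pb + 12) = 18.5 + 3.5Pb. Setting this equal to demand: 449 - 7Pb = 18.5 + 3.5Pb, so Pb = 41.
Sellers receive Ps = 41 + 12 = 53; x' = 449 − 7·41 = 162.
Buyers' price falls by P* − Pb = 45 − 41 = 4; sellers' price rises by Ps − P* = 53 − 45 = 8.
So producers capture 8/12 = 2/3 of each unit of subsidy.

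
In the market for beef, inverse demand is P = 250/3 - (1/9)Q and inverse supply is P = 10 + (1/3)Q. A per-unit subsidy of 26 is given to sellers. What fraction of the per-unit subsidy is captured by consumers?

Consumer share = 0.25

Pre-subsidy: 250/3 - (1/9)Q = 10 + (1/3)Q gives Q* = 165 and P* = 65.
With the subsidy, sellers receive Ps = Pb + 26 for each unit, where Pb is the price buyers pay.
On the curves, Pb = 250/3 - (1/9)Q and Ps = 10 + (1/3)Q; the wedge Ps − Pb = 26 gives 10 + (1/3)Q − (250/3 - (1/9)Q) = 26, so Q' = 223.5.
Then Pb = 250/3 − (1/9)·223.5 = 58.5 and Ps = 10 + (1/3)·223.5 = 84.5.
Buyers' price falls by P* − Pb = 65 − 58.5 = 6.5; sellers' price rises by Ps − P* = 84.5 − 65 = 19.5.
So consumers capture 6.5/26 = 0.25 of each unit of subsidy.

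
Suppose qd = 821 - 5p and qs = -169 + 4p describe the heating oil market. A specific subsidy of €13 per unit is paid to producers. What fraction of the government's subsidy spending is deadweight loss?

Pre-subsidy: 821 - 5p = -169 + 4p gives p* = 110, q* = 271.
With the subsidy, sellers receive ps = pb + 13 for each unit, where pb is the price buyers pay.
Supply in terms of pb becomes qs = -169 + 4(pb + 13) = -117 + 4pb. Setting this equal to demand: 821 - 5pb = -117 + 4pb, so pb = 938/9.
Sellers receive ps = 938/9 + 13 = 1055/9; q' = 821 − 5·(938/9) = 2699/9.
ΔCS = ½(271 + 2699/9)(110 − 938/9) = 133588/81; ΔPS = ½(271 + 2699/9)(1055/9 − 110) = 166985/81.
Government spending = 13 × 2699/9 = 35087/9.
DWL = ½ × 13 × (2699/9 − 271) = 1690/9; fraction = (1690/9) / (35087/9) = 130/2699.

DWL / government spending = 130/2699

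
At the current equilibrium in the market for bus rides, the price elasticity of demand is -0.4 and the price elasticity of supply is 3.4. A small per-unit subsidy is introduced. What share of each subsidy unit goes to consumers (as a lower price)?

Consumer share = 17/19

For a small subsidy around the equilibrium, the benefit split depends on the relative slopes, which at a point are proportional to the elasticities.
Buyer share = εs/(εs + |εd|) = 3.4/(3.4 + 0.4) = 17/19; seller share = |εd|/(εs + |εd|) = 2/19.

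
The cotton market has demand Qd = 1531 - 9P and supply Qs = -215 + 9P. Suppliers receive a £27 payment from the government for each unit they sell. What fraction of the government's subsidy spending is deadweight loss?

Pre-subsidy: 1531 - 9P = -215 + 9P gives P* = 97, Q* = 658.
With the subsidy, sellers receive Ps = Pb + 27 for each unit, where Pb is the price buyers pay.
Supply in terms of Pb becomes Qs = -215 + 9(Pb + 27) = 28 + 9Pb. Setting this equal to demand: 1531 - 9Pb = 28 + 9Pb, so Pb = 83.5.
Sellers receive Ps = 83.5 + 27 = 110.5; Q' = 1531 − 9·83.5 = 779.5.
ΔCS = ½(658 + 779.5)(97 − 83.5) = 9703.125; ΔPS = ½(658 + 779.5)(110.5 − 97) = 9703.125.
Government spending = 27 × 779.5 = 21046.5.
DWL = ½ × 27 × (779.5 − 658) = 1640.25; fraction = 1640.25 / 21046.5 = 243/3118.

DWL / government spending = 243/3118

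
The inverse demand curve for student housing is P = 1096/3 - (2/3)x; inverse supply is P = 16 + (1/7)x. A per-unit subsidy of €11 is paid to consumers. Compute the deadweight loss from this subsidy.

Pre-subsidy: 1096/3 - (2/3)x = 16 + (1/7)x gives x* = 7336/17 and P* = 1320/17.
With the rebate, buyers effectively pay Pb = Ps − 11, where Ps is the price sellers receive.
On the curves, Pb = 1096/3 - (2/3)x and Ps = 16 + (1/7)x; the wedge Ps − Pb = 11 gives 16 + (1/7)x − (1096/3 - (2/3)x) = 11, so x' = 7567/17.
Then Pb = 1096/3 − (2/3)·(7567/17) = 1166/17 and Ps = 16 + (1/7)·(7567/17) = 1353/17.
The subsidy expands output by 7567/17 − 7336/17 = 231/17 past the efficient level; on those units the gap between marginal cost and willingness to pay runs from 0 up to 11.
DWL = ½ × 11 × 231/17 = 2541/34.

Deadweight loss = 2541/34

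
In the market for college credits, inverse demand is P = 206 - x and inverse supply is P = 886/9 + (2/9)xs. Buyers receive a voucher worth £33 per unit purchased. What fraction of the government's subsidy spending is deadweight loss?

DWL / government spending = 27/230

Pre-subsidy: 206 - x = 886/9 + (2/9)x gives x* = 88 and P* = 118.
With the rebate, buyers effectively pay Pb = Ps − 33, where Ps is the price sellers receive.
On the curves, Pb = 206 - x and Ps = 886/9 + (2/9)x; the wedge Ps − Pb = 33 gives 886/9 + (2/9)x − (206 - x) = 33, so x' = 115.
Then Pb = 206 − 1·115 = 91 and Ps = 886/9 + (2/9)·115 = 124.
ΔCS = ½(88 + 115)(118 − 91) = 2740.5; ΔPS = ½(88 + 115)(124 − 118) = 609.
Government spending = 33 × 115 = 3795.
DWL = ½ × 33 × (115 − 88) = 445.5; fraction = 445.5 / 3795 = 27/230.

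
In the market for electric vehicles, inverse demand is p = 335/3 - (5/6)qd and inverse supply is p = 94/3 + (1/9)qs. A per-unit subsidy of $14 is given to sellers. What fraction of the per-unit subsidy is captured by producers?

Pre-subsidy: 335/3 - (5/6)q = 94/3 + (1/9)q gives q* = 1446/17 and p* = 2080/51.
With the subsidy, sellers receive ps = pb + 14 for each unit, where pb is the price buyers pay.
On the curves, pb = 335/3 - (5/6)q and ps = 94/3 + (1/9)q; the wedge ps − pb = 14 gives 94/3 + (1/9)q − (335/3 - (5/6)q) = 14, so q' = 1698/17.
Then pb = 335/3 − (5/6)·(1698/17) = 1450/51 and ps = 94/3 + (1/9)·(1698/17) = 2164/51.
Buyers' price falls by p* − pb = 2080/51 − 1450/51 = 210/17; sellers' price rises by ps − p* = 2164/51 − 2080/51 = 28/17.
So producers capture (28/17)/14 = 2/17 of each unit of subsidy.

Producer share = 2/17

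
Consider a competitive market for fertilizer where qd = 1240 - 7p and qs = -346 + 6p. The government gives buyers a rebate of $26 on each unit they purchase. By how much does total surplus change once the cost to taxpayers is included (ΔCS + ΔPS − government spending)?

Net change in total surplus = -$1092

Pre-subsidy: 1240 - 7p = -346 + 6p gives p* = 122, q* = 386.
With the rebate, buyers effectively pay pb = ps − 26, where ps is the price sellers receive.
Demand in terms of ps becomes qd = 1240 − 7(ps − 26) = 1422 - 7ps. Setting this equal to supply: 1422 - 7ps = -346 + 6ps, so ps = 136.
Buyers pay pb = 136 − 26 = 110; q' = -346 + 6·136 = 470.
ΔCS = ½(386 + 470)(122 − 110) = 5136; ΔPS = ½(386 + 470)(136 − 122) = 5992.
Government spending = 26 × 470 = 12220.
Net change = 5136 + 5992 − 12220 = -1092. The loss equals the DWL triangle ½·26·84.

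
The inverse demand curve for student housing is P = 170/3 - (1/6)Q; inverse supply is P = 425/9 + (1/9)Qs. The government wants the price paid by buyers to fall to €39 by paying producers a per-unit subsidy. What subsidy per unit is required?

Required subsidy s = €20 per unit

At a buyer price of 39, quantity demanded is 340 − 6·39 = 106.
Sellers supply 106 only when they receive Ps = 425/9 + (1/9)·106 = 59.
s = Ps − Pb = 59 − 39 = 20.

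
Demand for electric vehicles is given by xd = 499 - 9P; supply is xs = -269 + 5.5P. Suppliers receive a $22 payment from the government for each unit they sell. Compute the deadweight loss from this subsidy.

Deadweight loss = 23958/29

Pre-subsidy: 499 - 9P = -269 + 5.5P gives P* = 1536/29, x* = 647/29.
With the subsidy, sellers receive Ps = Pb + 22 for each unit, where Pb is the price buyers pay.
Supply in terms of Pb becomes xs = -269 + 5.5(Pb + 22) = -148 + 5.5Pb. Setting this equal to demand: 499 - 9Pb = -148 + 5.5Pb, so Pb = 1294/29.
Sellers receive Ps = 1294/29 + 22 = 1932/29; x' = 499 − 9·(1294/29) = 2825/29.
The subsidy expands output by 2825/29 − 647/29 = 2178/29 past the efficient level; on those units the gap between marginal cost and willingness to pay runs from 0 up to 22.
DWL = ½ × 22 × 2178/29 = 23958/29.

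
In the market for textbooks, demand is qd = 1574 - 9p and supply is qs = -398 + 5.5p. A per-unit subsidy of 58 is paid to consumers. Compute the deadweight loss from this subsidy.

Deadweight loss = 5742

Pre-subsidy: 1574 - 9p = -398 + 5.5p gives p* = 136, q* = 350.
With the rebate, buyers effectively pay pb = ps − 58, where ps is the price sellers receive.
Demand in terms of ps becomes qd = 1574 − 9(ps − 58) = 2096 - 9ps. Setting this equal to supply: 2096 - 9ps = -398 + 5.5ps, so ps = 172.
Buyers pay pb = 172 − 58 = 114; q' = -398 + 5.5·172 = 548.
The subsidy expands output by 548 − 350 = 198 past the efficient level; on those units the gap between marginal cost and willingness to pay runs from 0 up to 58.
DWL = ½ × 58 × 198 = 5742.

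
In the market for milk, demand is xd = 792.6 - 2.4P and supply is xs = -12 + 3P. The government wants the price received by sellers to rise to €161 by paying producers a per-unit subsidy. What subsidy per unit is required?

At a seller price of 161, quantity supplied is -12 + 3·161 = 471.
Buyers absorb 471 only when they pay Pb with 792.6 − 2.4·Pb = 471, i.e. Pb = 134.
s = Ps − Pb = 161 − 134 = 27.

Required subsidy s = €27 per unit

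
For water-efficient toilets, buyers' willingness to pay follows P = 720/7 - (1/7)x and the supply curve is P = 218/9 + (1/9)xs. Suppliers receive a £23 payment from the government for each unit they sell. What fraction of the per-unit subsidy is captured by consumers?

Pre-subsidy: 720/7 - (1/7)x = 218/9 + (1/9)x gives x* = 309.625 and P* = 58.625.
With the subsidy, sellers receive Ps = Pb + 23 for each unit, where Pb is the price buyers pay.
On the curves, Pb = 720/7 - (1/7)x and Ps = 218/9 + (1/9)x; the wedge Ps − Pb = 23 gives 218/9 + (1/9)x − (720/7 - (1/7)x) = 23, so x' = 400.1875.
Then Pb = 720/7 − (1/7)·400.1875 = 45.6875 and Ps = 218/9 + (1/9)·400.1875 = 68.6875.
Buyers' price falls by P* − Pb = 58.625 − 45.6875 = 12.9375; sellers' price rises by Ps − P* = 68.6875 − 58.625 = 10.0625.
So consumers capture 12.9375/23 = 0.5625 of each unit of subsidy.

Consumer share = 0.5625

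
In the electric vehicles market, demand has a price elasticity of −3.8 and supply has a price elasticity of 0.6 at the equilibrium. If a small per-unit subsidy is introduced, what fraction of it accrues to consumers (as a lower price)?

For a small subsidy around the equilibrium, the benefit split depends on the relative slopes, which at a point are proportional to the elasticities.
Buyer share = εs/(εs + |εd|) = 0.6/(0.6 + 3.8) = 3/22; seller share = |εd|/(εs + |εd|) = 19/22.

Consumer share = 3/22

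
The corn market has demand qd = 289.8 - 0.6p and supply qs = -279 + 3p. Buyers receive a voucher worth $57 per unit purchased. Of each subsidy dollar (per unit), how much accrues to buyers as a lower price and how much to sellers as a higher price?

Buyers gain $47.5 per unit; sellers gain $9.5 per unit

Pre-subsidy: 289.8 - 0.6p = -279 + 3p gives p* = 158, q* = 195.
With the rebate, buyers effectively pay pb = ps − 57, where ps is the price sellers receive.
Demand in terms of ps becomes qd = 289.8 − 0.6(ps − 57) = 324 - 0.6ps. Setting this equal to supply: 324 - 0.6ps = -279 + 3ps, so ps = 167.5.
Buyers pay pb = 167.5 − 57 = 110.5; q' = -279 + 3·167.5 = 223.5.
Buyers' price falls by p* − pb = 158 − 110.5 = 47.5; sellers' price rises by ps − p* = 167.5 − 158 = 9.5.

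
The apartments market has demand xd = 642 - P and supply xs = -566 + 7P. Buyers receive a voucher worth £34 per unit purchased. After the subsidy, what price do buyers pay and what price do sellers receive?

Pre-subsidy: 642 - P = -566 + 7P gives P* = 151, x* = 491.
With the rebate, buyers effectively pay Pb = Ps − 34, where Ps is the price sellers receive.
Demand in terms of Ps becomes xd = 642 − 1(Ps − 34) = 676 - Ps. Setting this equal to supply: 676 - Ps = -566 + 7Ps, so Ps = 155.25.
Buyers pay Pb = 155.25 − 34 = 121.25; x' = -566 + 7·155.25 = 520.75.

Buyers pay £121.25; sellers receive £155.25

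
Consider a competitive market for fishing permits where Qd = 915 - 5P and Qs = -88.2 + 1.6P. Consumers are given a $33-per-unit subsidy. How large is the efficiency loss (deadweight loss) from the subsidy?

Pre-subsidy: 915 - 5P = -88.2 + 1.6P gives P* = 152, Q* = 155.
With the rebate, buyers effectively pay Pb = Ps − 33, where Ps is the price sellers receive.
Demand in terms of Ps becomes Qd = 915 − 5(Ps − 33) = 1080 - 5Ps. Setting this equal to supply: 1080 - 5Ps = -88.2 + 1.6Ps, so Ps = 177.
Buyers pay Pb = 177 − 33 = 144; Q' = -88.2 + 1.6·177 = 195.
The subsidy expands output by 195 − 155 = 40 past the efficient level; on those units the gap between marginal cost and willingness to pay runs from 0 up to 33.
DWL = ½ × 33 × 40 = 660.

Deadweight loss = $660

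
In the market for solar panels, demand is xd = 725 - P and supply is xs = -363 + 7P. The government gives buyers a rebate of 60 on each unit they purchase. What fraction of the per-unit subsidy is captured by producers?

Pre-subsidy: 725 - P = -363 + 7P gives P* = 136, x* = 589.
With the rebate, buyers effectively pay Pb = Ps − 60, where Ps is the price sellers receive.
Demand in terms of Ps becomes xd = 725 − 1(Ps − 60) = 785 - Ps. Setting this equal to supply: 785 - Ps = -363 + 7Ps, so Ps = 143.5.
Buyers pay Pb = 143.5 − 60 = 83.5; x' = -363 + 7·143.5 = 641.5.
Buyers' price falls by P* − Pb = 136 − 83.5 = 52.5; sellers' price rises by Ps − P* = 143.5 − 136 = 7.5.
So producers capture 7.5/60 = 0.125 of each unit of subsidy.

Producer share = 0.125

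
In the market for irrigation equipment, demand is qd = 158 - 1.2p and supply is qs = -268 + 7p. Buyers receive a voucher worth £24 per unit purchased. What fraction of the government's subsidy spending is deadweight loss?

Pre-subsidy: 158 - 1.2p = -268 + 7p gives p* = 2130/41, q* = 3922/41.
With the rebate, buyers effectively pay pb = ps − 24, where ps is the price sellers receive.
Demand in terms of ps becomes qd = 158 − 1.2(ps − 24) = 186.8 - 1.2ps. Setting this equal to supply: 186.8 - 1.2ps = -268 + 7ps, so ps = 2274/41.
Buyers pay pb = 2274/41 − 24 = 1290/41; q' = -268 + 7·(2274/41) = 4930/41.
ΔCS = ½(3922/41 + 4930/41)(2130/41 − 1290/41) = 3717840/1681; ΔPS = ½(3922/41 + 4930/41)(2274/41 − 2130/41) = 637344/1681.
Government spending = 24 × 4930/41 = 118320/41.
DWL = ½ × 24 × (4930/41 − 3922/41) = 12096/41; fraction = (12096/41) / (118320/41) = 252/2465.

DWL / government spending = 252/2465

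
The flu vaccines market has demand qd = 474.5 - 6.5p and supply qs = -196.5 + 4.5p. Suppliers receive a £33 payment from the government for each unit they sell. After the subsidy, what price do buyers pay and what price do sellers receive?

Pre-subsidy: 474.5 - 6.5p = -196.5 + 4.5p gives p* = 61, q* = 78.
With the subsidy, sellers receive ps = pb + 33 for each unit, where pb is the price buyers pay.
Supply in terms of pb becomes qs = -196.5 + 4.5(pb + 33) = -48 + 4.5pb. Setting this equal to demand: 474.5 - 6.5pb = -48 + 4.5pb, so pb = 47.5.
Sellers receive ps = 47.5 + 33 = 80.5; q' = 474.5 − 6.5·47.5 = 165.75.

Buyers pay £47.5; sellers receive £80.5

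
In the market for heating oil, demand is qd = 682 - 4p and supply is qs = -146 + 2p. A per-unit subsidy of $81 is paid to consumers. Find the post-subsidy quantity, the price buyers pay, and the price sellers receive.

Pre-subsidy: 682 - 4p = -146 + 2p gives p* = 138, q* = 130.
With the rebate, buyers effectively pay pb = ps − 81, where ps is the price sellers receive.
Demand in terms of ps becomes qd = 682 − 4(ps − 81) = 1006 - 4ps. Setting this equal to supply: 1006 - 4ps = -146 + 2ps, so ps = 192.
Buyers pay pb = 192 − 81 = 111; q' = -146 + 2·192 = 238.

q' = 238; buyers pay $111; sellers receive $192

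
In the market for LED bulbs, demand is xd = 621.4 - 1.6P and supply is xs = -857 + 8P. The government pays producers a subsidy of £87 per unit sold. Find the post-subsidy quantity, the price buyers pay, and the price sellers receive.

x' = 491; buyers pay £81.5; sellers receive £168.5

Pre-subsidy: 621.4 - 1.6P = -857 + 8P gives P* = 154, x* = 375.
With the subsidy, sellers receive Ps = Pb + 87 for each unit, where Pb is the price buyers pay.
Supply in terms of Pb becomes xs = -857 + 8(Pb + 87) = -161 + 8Pb. Setting this equal to demand: 621.4 - 1.6Pb = -161 + 8Pb, so Pb = 81.5.
Sellers receive Ps = 81.5 + 87 = 168.5; x' = 621.4 − 1.6·81.5 = 491.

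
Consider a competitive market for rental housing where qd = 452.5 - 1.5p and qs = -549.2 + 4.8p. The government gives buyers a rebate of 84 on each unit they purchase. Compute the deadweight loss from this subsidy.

Deadweight loss = 4032

Pre-subsidy: 452.5 - 1.5p = -549.2 + 4.8p gives p* = 159, q* = 214.
With the rebate, buyers effectively pay pb = ps − 84, where ps is the price sellers receive.
Demand in terms of ps becomes qd = 452.5 − 1.5(ps − 84) = 578.5 - 1.5ps. Setting this equal to supply: 578.5 - 1.5ps = -549.2 + 4.8ps, so ps = 179.
Buyers pay pb = 179 − 84 = 95; q' = -549.2 + 4.8·179 = 310.
The subsidy expands output by 310 − 214 = 96 past the efficient level; on those units the gap between marginal cost and willingness to pay runs from 0 up to 84.
DWL = ½ × 84 × 96 = 4032.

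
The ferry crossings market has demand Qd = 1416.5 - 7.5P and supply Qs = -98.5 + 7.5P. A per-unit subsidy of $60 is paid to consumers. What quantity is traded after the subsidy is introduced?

Pre-subsidy: 1416.5 - 7.5P = -98.5 + 7.5P gives P* = 101, Q* = 659.
With the rebate, buyers effectively pay Pb = Ps − 60, where Ps is the price sellers receive.
Demand in terms of Ps becomes Qd = 1416.5 − 7.5(Ps − 60) = 1866.5 - 7.5Ps. Setting this equal to supply: 1866.5 - 7.5Ps = -98.5 + 7.5Ps, so Ps = 131.
Buyers pay Pb = 131 − 60 = 71; Q' = -98.5 + 7.5·131 = 884.

Q' = 884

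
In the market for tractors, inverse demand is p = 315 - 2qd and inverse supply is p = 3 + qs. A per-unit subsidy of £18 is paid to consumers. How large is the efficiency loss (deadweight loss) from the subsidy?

Deadweight loss = £54

Pre-subsidy: 315 - 2q = 3 + q gives q* = 104 and p* = 107.
With the rebate, buyers effectively pay pb = ps − 18, where ps is the price sellers receive.
On the curves, pb = 315 - 2q and ps = 3 + q; the wedge ps − pb = 18 gives 3 + q − (315 - 2q) = 18, so q' = 110.
Then pb = 315 − 2·110 = 95 and ps = 3 + 1·110 = 113.
The subsidy expands output by 110 − 104 = 6 past the efficient level; on those units the gap between marginal cost and willingness to pay runs from 0 up to 18.
DWL = ½ × 18 × 6 = 54.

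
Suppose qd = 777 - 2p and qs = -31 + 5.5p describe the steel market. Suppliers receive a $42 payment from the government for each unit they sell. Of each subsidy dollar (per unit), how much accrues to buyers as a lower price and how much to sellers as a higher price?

Pre-subsidy: 777 - 2p = -31 + 5.5p gives p* = 1616/15, q* = 8423/15.
With the subsidy, sellers receive ps = pb + 42 for each unit, where pb is the price buyers pay.
Supply in terms of pb becomes qs = -31 + 5.5(pb + 42) = 200 + 5.5pb. Setting this equal to demand: 777 - 2pb = 200 + 5.5pb, so pb = 1154/15.
Sellers receive ps = 1154/15 + 42 = 1784/15; q' = 777 − 2·(1154/15) = 9347/15.
Buyers' price falls by p* − pb = 1616/15 − 1154/15 = 30.8; sellers' price rises by ps − p* = 1784/15 − 1616/15 = 11.2.

Buyers gain $30.8 per unit; sellers gain $11.2 per unit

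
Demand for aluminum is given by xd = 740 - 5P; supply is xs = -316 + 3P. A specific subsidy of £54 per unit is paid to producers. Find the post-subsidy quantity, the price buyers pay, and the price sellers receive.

x' = 181.25; buyers pay £111.75; sellers receive £165.75

Pre-subsidy: 740 - 5P = -316 + 3P gives P* = 132, x* = 80.
With the subsidy, sellers receive Ps = Pb + 54 for each unit, where Pb is the price buyers pay.
Supply in terms of Pb becomes xs = -316 + 3(Pb + 54) = -154 + 3Pb. Setting this equal to demand: 740 - 5Pb = -154 + 3Pb, so Pb = 111.75.
Sellers receive Ps = 111.75 + 54 = 165.75; x' = 740 − 5·111.75 = 181.25.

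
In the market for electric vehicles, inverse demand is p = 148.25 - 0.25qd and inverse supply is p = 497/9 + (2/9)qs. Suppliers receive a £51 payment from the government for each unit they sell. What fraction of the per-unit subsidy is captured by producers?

Pre-subsidy: 148.25 - 0.25q = 497/9 + (2/9)q gives q* = 197 and p* = 99.
With the subsidy, sellers receive ps = pb + 51 for each unit, where pb is the price buyers pay.
On the curves, pb = 148.25 - 0.25q and ps = 497/9 + (2/9)q; the wedge ps − pb = 51 gives 497/9 + (2/9)q − (148.25 - 0.25q) = 51, so q' = 305.
Then pb = 148.25 − 0.25·305 = 72 and ps = 497/9 + (2/9)·305 = 123.
Buyers' price falls by p* − pb = 99 − 72 = 27; sellers' price rises by ps − p* = 123 − 99 = 24.
So producers capture 24/51 = 8/17 of each unit of subsidy.

Producer share = 8/17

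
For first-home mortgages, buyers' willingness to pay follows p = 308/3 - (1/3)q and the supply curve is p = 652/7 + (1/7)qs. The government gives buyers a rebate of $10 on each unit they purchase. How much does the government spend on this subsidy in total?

Government cost = $410

Pre-subsidy: 308/3 - (1/3)q = 652/7 + (1/7)q gives q* = 20 and p* = 96.
With the rebate, buyers effectively pay pb = ps − 10, where ps is the price sellers receive.
On the curves, pb = 308/3 - (1/3)q and ps = 652/7 + (1/7)q; the wedge ps − pb = 10 gives 652/7 + (1/7)q − (308/3 - (1/3)q) = 10, so q' = 41.
Then pb = 308/3 − (1/3)·41 = 89 and ps = 652/7 + (1/7)·41 = 99.
Government outlay = subsidy × quantity = 10 × 41 = 410.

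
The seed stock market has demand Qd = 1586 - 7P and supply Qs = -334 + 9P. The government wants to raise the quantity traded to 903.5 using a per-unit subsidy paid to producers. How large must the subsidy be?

Required subsidy s = 40 per unit

At Q = 903.5, invert demand for the buyer price: Pb = (1586 − 903.5)/7 = 97.5; invert supply for the seller price: Ps = (903.5 − (-334))/9 = 137.5.
The subsidy must fill the gap: s = Ps − Pb = 137.5 − 97.5 = 40.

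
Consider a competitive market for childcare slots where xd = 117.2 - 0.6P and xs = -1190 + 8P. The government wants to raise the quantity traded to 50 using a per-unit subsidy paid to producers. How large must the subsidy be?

Required subsidy s = 43 per unit

At x = 50, invert demand for the buyer price: Pb = (117.2 − 50)/0.6 = 112; invert supply for the seller price: Ps = (50 − (-1190))/8 = 155.
The subsidy must fill the gap: s = Ps − Pb = 155 − 112 = 43.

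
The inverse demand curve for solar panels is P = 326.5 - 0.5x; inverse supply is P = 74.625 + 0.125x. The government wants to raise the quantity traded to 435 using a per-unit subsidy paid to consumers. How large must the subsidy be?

Required subsidy s = 20 per unit

At x = 435, from the demand curve buyers pay Pb = 326.5 − 0.5·435 = 109; from the supply curve sellers need Ps = 74.625 + 0.125·435 = 129.
The subsidy must fill the gap: s = Ps − Pb = 129 − 109 = 20.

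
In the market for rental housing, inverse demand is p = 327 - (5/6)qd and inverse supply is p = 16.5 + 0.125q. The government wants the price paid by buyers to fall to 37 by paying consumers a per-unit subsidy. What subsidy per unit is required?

Required subsidy s = 23 per unit

At a buyer price of 37, quantity demanded is 392.4 − 1.2·37 = 348.
Sellers supply 348 only when they receive ps = 16.5 + 0.125·348 = 60.
s = ps − pb = 60 − 37 = 23.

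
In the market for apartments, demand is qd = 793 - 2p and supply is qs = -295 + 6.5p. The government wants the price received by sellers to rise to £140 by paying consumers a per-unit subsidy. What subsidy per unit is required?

Required subsidy s = £51 per unit

At a seller price of 140, quantity supplied is -295 + 6.5·140 = 615.
Buyers absorb 615 only when they pay pb with 793 − 2·pb = 615, i.e. pb = 89.
s = ps − pb = 140 − 89 = 51.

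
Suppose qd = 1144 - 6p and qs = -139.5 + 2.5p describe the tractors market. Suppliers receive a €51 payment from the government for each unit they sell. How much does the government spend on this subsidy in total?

Pre-subsidy: 1144 - 6p = -139.5 + 2.5p gives p* = 151, q* = 238.
With the subsidy, sellers receive ps = pb + 51 for each unit, where pb is the price buyers pay.
Supply in terms of pb becomes qs = -139.5 + 2.5(pb + 51) = -12 + 2.5pb. Setting this equal to demand: 1144 - 6pb = -12 + 2.5pb, so pb = 136.
Sellers receive ps = 136 + 51 = 187; q' = 1144 − 6·136 = 328.
Government outlay = subsidy × quantity = 51 × 328 = 16728.

Government cost = €16728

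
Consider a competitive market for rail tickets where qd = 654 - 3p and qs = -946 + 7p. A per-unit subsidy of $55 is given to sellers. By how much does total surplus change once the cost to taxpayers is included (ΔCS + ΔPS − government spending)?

Net change in total surplus = -$3176.25

Pre-subsidy: 654 - 3p = -946 + 7p gives p* = 160, q* = 174.
With the subsidy, sellers receive ps = pb + 55 for each unit, where pb is the price buyers pay.
Supply in terms of pb becomes qs = -946 + 7(pb + 55) = -561 + 7pb. Setting this equal to demand: 654 - 3pb = -561 + 7pb, so pb = 121.5.
Sellers receive ps = 121.5 + 55 = 176.5; q' = 654 − 3·121.5 = 289.5.
ΔCS = ½(174 + 289.5)(160 − 121.5) = 8922.375; ΔPS = ½(174 + 289.5)(176.5 − 160) = 3823.875.
Government spending = 55 × 289.5 = 15922.5.
Net change = 8922.375 + 3823.875 − 15922.5 = -3176.25. The loss equals the DWL triangle ½·55·115.5.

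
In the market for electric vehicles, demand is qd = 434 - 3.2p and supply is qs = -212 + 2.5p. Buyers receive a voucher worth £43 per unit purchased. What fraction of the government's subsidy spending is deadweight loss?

DWL / government spending = 860/3753

Pre-subsidy: 434 - 3.2p = -212 + 2.5p gives p* = 340/3, q* = 214/3.
With the rebate, buyers effectively pay pb = ps − 43, where ps is the price sellers receive.
Demand in terms of ps becomes qd = 434 − 3.2(ps − 43) = 571.6 - 3.2ps. Setting this equal to supply: 571.6 - 3.2ps = -212 + 2.5ps, so ps = 2612/19.
Buyers pay pb = 2612/19 − 43 = 1795/19; q' = -212 + 2.5·(2612/19) = 2502/19.
ΔCS = ½(214/3 + 2502/19)(340/3 − 1795/19) = 6219950/3249; ΔPS = ½(214/3 + 2502/19)(2612/19 − 340/3) = 7961536/3249.
Government spending = 43 × 2502/19 = 107586/19.
DWL = ½ × 43 × (2502/19 − 214/3) = 73960/57; fraction = (73960/57) / (107586/19) = 860/3753.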